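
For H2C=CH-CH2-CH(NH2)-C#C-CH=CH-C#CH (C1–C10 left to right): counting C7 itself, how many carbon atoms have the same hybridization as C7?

C7 is sp2 (one π bond).
C1: sp2 ✓
C2: sp2 ✓
C3: sp3
C4: sp3
C5: sp
C6: sp
C7: sp2 ✓
C8: sp2 ✓
C9: sp
C10: sp
4 carbons are sp2.

4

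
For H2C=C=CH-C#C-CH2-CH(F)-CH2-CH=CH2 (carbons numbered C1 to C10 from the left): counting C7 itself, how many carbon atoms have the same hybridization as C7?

3

C7 is sp3 (only σ bonds).
C1: sp2
C2: sp
C3: sp2
C4: sp
C5: sp
C6: sp3 ✓
C7: sp3 ✓
C8: sp3 ✓
C9: sp2
C10: sp2
3 carbons are sp3.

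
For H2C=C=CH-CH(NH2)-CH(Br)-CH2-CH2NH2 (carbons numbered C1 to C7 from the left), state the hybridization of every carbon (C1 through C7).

C1 (3 σ bonds, plus one π bond) has steric number 3: sp2.
C2 carries 2 σ bonds, plus two π bonds, giving a steric number of 2, so it is sp.
C3 carries 3 σ bonds, plus one π bond, giving a steric number of 3, so it is sp2.
C4 (4 σ bonds) has steric number 4: sp3.
C5 carries 4 σ bonds, giving a steric number of 4, so it is sp3.
C6 has 4 σ bonds: steric number 4 → sp3.
C7 is sp3: 4 σ bonds, 4 electron-density regions.

C1 sp2, C2 sp, C3 sp2, C4 sp3, C5 sp3, C6 sp3, C7 sp3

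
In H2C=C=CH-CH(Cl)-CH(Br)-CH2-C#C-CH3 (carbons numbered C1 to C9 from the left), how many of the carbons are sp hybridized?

C1: sp2
C2: sp ✓
C3: sp2
C4: sp3
C5: sp3
C6: sp3
C7: sp ✓
C8: sp ✓
C9: sp3
C2, C7, C8 → 3 sp carbons.

3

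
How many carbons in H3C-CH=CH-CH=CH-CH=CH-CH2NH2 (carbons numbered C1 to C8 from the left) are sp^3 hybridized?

C1: sp3 ✓
C2: sp2
C3: sp2
C4: sp2
C5: sp2
C6: sp2
C7: sp2
C8: sp3 ✓
C1, C8 → 2 sp3 carbons.

2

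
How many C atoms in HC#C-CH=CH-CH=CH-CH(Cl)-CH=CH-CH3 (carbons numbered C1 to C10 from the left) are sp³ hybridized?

2

C1: sp
C2: sp
C3: sp2
C4: sp2
C5: sp2
C6: sp2
C7: sp3 ✓
C8: sp2
C9: sp2
C10: sp3 ✓
C7, C10 → 2 sp3 carbons.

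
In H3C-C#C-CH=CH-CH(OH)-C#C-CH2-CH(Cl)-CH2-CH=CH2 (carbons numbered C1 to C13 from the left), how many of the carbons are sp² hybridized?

C1: sp3
C2: sp
C3: sp
C4: sp2 ✓
C5: sp2 ✓
C6: sp3
C7: sp
C8: sp
C9: sp3
C10: sp3
C11: sp3
C12: sp2 ✓
C13: sp2 ✓
C4, C5, C12, C13 → 4 sp2 carbons.

4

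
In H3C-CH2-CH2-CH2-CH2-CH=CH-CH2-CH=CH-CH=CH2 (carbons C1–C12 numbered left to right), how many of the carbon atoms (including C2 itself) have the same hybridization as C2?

6

C2 is sp3 (only σ bonds).
C1: sp3 ✓
C2: sp3 ✓
C3: sp3 ✓
C4: sp3 ✓
C5: sp3 ✓
C6: sp2
C7: sp2
C8: sp3 ✓
C9: sp2
C10: sp2
C11: sp2
C12: sp2
6 carbons are sp3.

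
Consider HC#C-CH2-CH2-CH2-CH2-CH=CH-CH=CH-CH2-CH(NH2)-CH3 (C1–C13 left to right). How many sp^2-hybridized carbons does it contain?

C1: sp
C2: sp
C3: sp3
C4: sp3
C5: sp3
C6: sp3
C7: sp2 ✓
C8: sp2 ✓
C9: sp2 ✓
C10: sp2 ✓
C11: sp3
C12: sp3
C13: sp3
C7, C8, C9, C10 → 4 sp2 carbons.

4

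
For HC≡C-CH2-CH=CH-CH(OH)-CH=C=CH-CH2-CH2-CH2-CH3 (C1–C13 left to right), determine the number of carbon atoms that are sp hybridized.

3

C1: sp ✓
C2: sp ✓
C3: sp3
C4: sp2
C5: sp2
C6: sp3
C7: sp2
C8: sp ✓
C9: sp2
C10: sp3
C11: sp3
C12: sp3
C13: sp3
C1, C2, C8 → 3 sp carbons.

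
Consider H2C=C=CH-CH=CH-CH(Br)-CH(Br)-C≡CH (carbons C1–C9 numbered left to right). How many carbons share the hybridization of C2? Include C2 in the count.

C2 is sp (two π bonds).
C1: sp2
C2: sp ✓
C3: sp2
C4: sp2
C5: sp2
C6: sp3
C7: sp3
C8: sp ✓
C9: sp ✓
3 carbons are sp.

3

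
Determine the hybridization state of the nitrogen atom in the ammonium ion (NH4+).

Four σ bonds, no lone pair → sp3, tetrahedral.

sp³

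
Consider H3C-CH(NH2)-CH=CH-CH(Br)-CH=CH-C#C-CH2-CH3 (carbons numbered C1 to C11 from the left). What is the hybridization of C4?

C4 has 3 σ bonds, plus one π bond: steric number 3 → sp2.

sp^2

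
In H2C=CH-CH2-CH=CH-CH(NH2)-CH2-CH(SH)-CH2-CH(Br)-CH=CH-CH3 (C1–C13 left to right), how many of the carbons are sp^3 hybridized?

C1: sp2
C2: sp2
C3: sp3 ✓
C4: sp2
C5: sp2
C6: sp3 ✓
C7: sp3 ✓
C8: sp3 ✓
C9: sp3 ✓
C10: sp3 ✓
C11: sp2
C12: sp2
C13: sp3 ✓
C3, C6, C7, C8, C9, C10, C13 → 7 sp3 carbons.

7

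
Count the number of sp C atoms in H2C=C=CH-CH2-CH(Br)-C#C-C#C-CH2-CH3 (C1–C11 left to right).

C1: sp2
C2: sp ✓
C3: sp2
C4: sp3
C5: sp3
C6: sp ✓
C7: sp ✓
C8: sp ✓
C9: sp ✓
C10: sp3
C11: sp3
C2, C6, C7, C8, C9 → 5 sp carbons.

5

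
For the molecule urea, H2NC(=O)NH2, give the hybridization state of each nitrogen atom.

sp^2

Both N lone pairs are conjugated with the C=O; planar sp2.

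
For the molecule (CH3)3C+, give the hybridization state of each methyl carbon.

sp^3

Each methyl carbon has 4 σ bonds: steric number 4 → sp3.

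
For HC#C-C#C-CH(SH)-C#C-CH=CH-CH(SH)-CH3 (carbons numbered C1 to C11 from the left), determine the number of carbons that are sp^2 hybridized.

C1: sp
C2: sp
C3: sp
C4: sp
C5: sp3
C6: sp
C7: sp
C8: sp2 ✓
C9: sp2 ✓
C10: sp3
C11: sp3
C8, C9 → 2 sp2 carbons.

2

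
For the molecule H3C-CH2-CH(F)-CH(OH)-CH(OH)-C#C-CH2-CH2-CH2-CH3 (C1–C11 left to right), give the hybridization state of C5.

sp³

C5 has 4 σ bonds: steric number 4 → sp3.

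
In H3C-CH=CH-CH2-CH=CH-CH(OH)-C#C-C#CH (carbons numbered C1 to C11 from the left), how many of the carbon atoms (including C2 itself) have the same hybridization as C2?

C2 is sp2 (one π bond).
C1: sp3
C2: sp2 ✓
C3: sp2 ✓
C4: sp3
C5: sp2 ✓
C6: sp2 ✓
C7: sp3
C8: sp
C9: sp
C10: sp
C11: sp
4 carbons are sp2.

4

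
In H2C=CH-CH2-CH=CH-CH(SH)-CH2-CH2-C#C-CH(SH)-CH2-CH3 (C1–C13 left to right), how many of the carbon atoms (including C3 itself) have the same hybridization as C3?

C3 is sp3 (only σ bonds).
C1: sp2
C2: sp2
C3: sp3 ✓
C4: sp2
C5: sp2
C6: sp3 ✓
C7: sp3 ✓
C8: sp3 ✓
C9: sp
C10: sp
C11: sp3 ✓
C12: sp3 ✓
C13: sp3 ✓
7 carbons are sp3.

7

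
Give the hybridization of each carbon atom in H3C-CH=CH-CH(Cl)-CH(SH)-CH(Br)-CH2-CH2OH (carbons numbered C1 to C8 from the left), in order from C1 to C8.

C1 has 4 σ bonds: steric number 4 → sp3.
C2 is sp2: 3 σ bonds, plus one π bond, 3 electron-density regions.
C3 has 3 σ bonds, plus one π bond: steric number 3 → sp2.
C4 (4 σ bonds) has steric number 4: sp3.
C5 — 4 σ bonds. Steric number 4, so sp3.
C6 carries 4 σ bonds, giving a steric number of 4, so it is sp3.
C7: 4 σ bonds; 4 regions of electron density → sp3.
C8: 4 σ bonds — 4 electron domains, sp3.

C1 sp3, C2 sp2, C3 sp2, C4 sp3, C5 sp3, C6 sp3, C7 sp3, C8 sp3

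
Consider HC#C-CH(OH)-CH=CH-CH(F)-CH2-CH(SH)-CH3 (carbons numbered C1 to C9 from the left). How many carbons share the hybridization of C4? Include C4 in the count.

C4 is sp2 (one π bond).
C1: sp
C2: sp
C3: sp3
C4: sp2 ✓
C5: sp2 ✓
C6: sp3
C7: sp3
C8: sp3
C9: sp3
2 carbons are sp2.

2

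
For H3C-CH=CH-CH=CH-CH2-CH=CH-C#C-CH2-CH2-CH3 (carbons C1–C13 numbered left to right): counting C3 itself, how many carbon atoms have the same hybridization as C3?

6

C3 is sp2 (one π bond).
C1: sp3
C2: sp2 ✓
C3: sp2 ✓
C4: sp2 ✓
C5: sp2 ✓
C6: sp3
C7: sp2 ✓
C8: sp2 ✓
C9: sp
C10: sp
C11: sp3
C12: sp3
C13: sp3
6 carbons are sp2.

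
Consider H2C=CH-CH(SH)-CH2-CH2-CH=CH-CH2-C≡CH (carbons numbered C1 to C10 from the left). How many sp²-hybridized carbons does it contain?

C1: sp2 ✓
C2: sp2 ✓
C3: sp3
C4: sp3
C5: sp3
C6: sp2 ✓
C7: sp2 ✓
C8: sp3
C9: sp
C10: sp
C1, C2, C6, C7 → 4 sp2 carbons.

4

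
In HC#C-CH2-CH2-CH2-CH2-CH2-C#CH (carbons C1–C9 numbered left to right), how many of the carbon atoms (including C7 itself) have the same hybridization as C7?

C7 is sp3 (only σ bonds).
C1: sp
C2: sp
C3: sp3 ✓
C4: sp3 ✓
C5: sp3 ✓
C6: sp3 ✓
C7: sp3 ✓
C8: sp
C9: sp
5 carbons are sp3.

5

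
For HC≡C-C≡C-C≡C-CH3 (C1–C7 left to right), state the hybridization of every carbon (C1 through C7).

C1 is sp: 2 σ bonds, plus two π bonds, 2 electron-density regions.
C2 — 2 σ bonds, plus two π bonds. Steric number 2, so sp.
C3 — 2 σ bonds, plus two π bonds. Steric number 2, so sp.
C4 — 2 σ bonds, plus two π bonds. Steric number 2, so sp.
C5 (2 σ bonds, plus two π bonds) has steric number 2: sp.
C6 carries 2 σ bonds, plus two π bonds, giving a steric number of 2, so it is sp.
C7 — 4 σ bonds. Steric number 4, so sp3.

C1 sp, C2 sp, C3 sp, C4 sp, C5 sp, C6 sp, C7 sp3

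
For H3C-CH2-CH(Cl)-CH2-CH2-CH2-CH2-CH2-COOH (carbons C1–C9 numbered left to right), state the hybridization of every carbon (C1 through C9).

C1 has 4 σ bonds: steric number 4 → sp3.
C2 (4 σ bonds) has steric number 4: sp3.
C3 is sp3: 4 σ bonds, 4 electron-density regions.
C4 (4 σ bonds) has steric number 4: sp3.
C5: 4 σ bonds — 4 electron domains, sp3.
C6 carries 4 σ bonds, giving a steric number of 4, so it is sp3.
C7 — 4 σ bonds. Steric number 4, so sp3.
C8 carries 4 σ bonds, giving a steric number of 4, so it is sp3.
C9 — 3 σ bonds, plus one π bond. Steric number 3, so sp2.

C1 sp3, C2 sp3, C3 sp3, C4 sp3, C5 sp3, C6 sp3, C7 sp3, C8 sp3, C9 sp2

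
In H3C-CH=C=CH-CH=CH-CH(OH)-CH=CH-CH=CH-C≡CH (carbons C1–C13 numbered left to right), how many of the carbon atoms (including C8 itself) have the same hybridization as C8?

C8 is sp2 (one π bond).
C1: sp3
C2: sp2 ✓
C3: sp
C4: sp2 ✓
C5: sp2 ✓
C6: sp2 ✓
C7: sp3
C8: sp2 ✓
C9: sp2 ✓
C10: sp2 ✓
C11: sp2 ✓
C12: sp
C13: sp
8 carbons are sp2.

8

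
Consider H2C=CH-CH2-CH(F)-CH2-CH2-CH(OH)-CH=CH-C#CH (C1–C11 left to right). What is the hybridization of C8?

C8 has 3 σ bonds, plus one π bond: steric number 3 → sp2.

sp^2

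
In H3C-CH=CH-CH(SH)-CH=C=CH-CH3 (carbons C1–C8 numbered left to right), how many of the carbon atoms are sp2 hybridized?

4

C1: sp3
C2: sp2 ✓
C3: sp2 ✓
C4: sp3
C5: sp2 ✓
C6: sp
C7: sp2 ✓
C8: sp3
C2, C3, C5, C7 → 4 sp2 carbons.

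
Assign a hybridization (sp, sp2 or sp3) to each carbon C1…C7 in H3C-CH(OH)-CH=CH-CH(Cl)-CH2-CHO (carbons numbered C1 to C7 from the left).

C1 has 4 σ bonds: steric number 4 → sp3.
C2 (4 σ bonds) has steric number 4: sp3.
C3: 3 σ bonds, plus one π bond — 3 electron domains, sp2.
C4 is sp2: 3 σ bonds, plus one π bond, 3 electron-density regions.
C5 — 4 σ bonds. Steric number 4, so sp3.
C6 — 4 σ bonds. Steric number 4, so sp3.
C7: 3 σ bonds, plus one π bond — 3 electron domains, sp2.

C1 sp3, C2 sp3, C3 sp2, C4 sp2, C5 sp3, C6 sp3, C7 sp2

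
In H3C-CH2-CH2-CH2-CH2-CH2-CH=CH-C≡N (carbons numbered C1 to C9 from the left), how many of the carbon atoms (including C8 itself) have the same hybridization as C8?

C8 is sp2 (one π bond).
C1: sp3
C2: sp3
C3: sp3
C4: sp3
C5: sp3
C6: sp3
C7: sp2 ✓
C8: sp2 ✓
C9: sp
2 carbons are sp2.

2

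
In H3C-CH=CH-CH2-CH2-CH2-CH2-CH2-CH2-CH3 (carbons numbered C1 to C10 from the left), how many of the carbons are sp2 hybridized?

2

C1: sp3
C2: sp2 ✓
C3: sp2 ✓
C4: sp3
C5: sp3
C6: sp3
C7: sp3
C8: sp3
C9: sp3
C10: sp3
C2, C3 → 2 sp2 carbons.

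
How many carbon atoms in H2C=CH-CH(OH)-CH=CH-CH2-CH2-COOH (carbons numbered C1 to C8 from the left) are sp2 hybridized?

C1: sp2 ✓
C2: sp2 ✓
C3: sp3
C4: sp2 ✓
C5: sp2 ✓
C6: sp3
C7: sp3
C8: sp2 ✓
C1, C2, C4, C5, C8 → 5 sp2 carbons.

5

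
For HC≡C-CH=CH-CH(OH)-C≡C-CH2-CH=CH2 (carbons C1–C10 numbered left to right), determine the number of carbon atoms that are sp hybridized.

C1: sp ✓
C2: sp ✓
C3: sp2
C4: sp2
C5: sp3
C6: sp ✓
C7: sp ✓
C8: sp3
C9: sp2
C10: sp2
C1, C2, C6, C7 → 4 sp carbons.

4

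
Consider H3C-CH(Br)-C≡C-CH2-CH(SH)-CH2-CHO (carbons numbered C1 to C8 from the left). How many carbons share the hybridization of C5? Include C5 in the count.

5

C5 is sp3 (only σ bonds).
C1: sp3 ✓
C2: sp3 ✓
C3: sp
C4: sp
C5: sp3 ✓
C6: sp3 ✓
C7: sp3 ✓
C8: sp2
5 carbons are sp3.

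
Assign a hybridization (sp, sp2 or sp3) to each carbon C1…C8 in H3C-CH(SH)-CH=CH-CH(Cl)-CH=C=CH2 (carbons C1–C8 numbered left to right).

C1 sp3, C2 sp3, C3 sp2, C4 sp2, C5 sp3, C6 sp2, C7 sp, C8 sp2

C1: 4 σ bonds; 4 regions of electron density → sp3.
C2: 4 σ bonds; 4 regions of electron density → sp3.
C3 — 3 σ bonds, plus one π bond. Steric number 3, so sp2.
C4 — 3 σ bonds, plus one π bond. Steric number 3, so sp2.
C5 — 4 σ bonds. Steric number 4, so sp3.
C6 is sp2: 3 σ bonds, plus one π bond, 3 electron-density regions.
C7 (2 σ bonds, plus two π bonds) has steric number 2: sp.
C8 — 3 σ bonds, plus one π bond. Steric number 3, so sp2.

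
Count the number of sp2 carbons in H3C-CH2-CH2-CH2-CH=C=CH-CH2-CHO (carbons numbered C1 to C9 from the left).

3

C1: sp3
C2: sp3
C3: sp3
C4: sp3
C5: sp2 ✓
C6: sp
C7: sp2 ✓
C8: sp3
C9: sp2 ✓
C5, C7, C9 → 3 sp2 carbons.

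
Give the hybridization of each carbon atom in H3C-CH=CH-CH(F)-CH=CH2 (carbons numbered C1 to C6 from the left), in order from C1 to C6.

C1 is sp3: 4 σ bonds, 4 electron-density regions.
C2 carries 3 σ bonds, plus one π bond, giving a steric number of 3, so it is sp2.
C3 is sp2: 3 σ bonds, plus one π bond, 3 electron-density regions.
C4 has 4 σ bonds: steric number 4 → sp3.
C5 — 3 σ bonds, plus one π bond. Steric number 3, so sp2.
C6 has 3 σ bonds, plus one π bond: steric number 3 → sp2.

C1 sp3, C2 sp2, C3 sp2, C4 sp3, C5 sp2, C6 sp2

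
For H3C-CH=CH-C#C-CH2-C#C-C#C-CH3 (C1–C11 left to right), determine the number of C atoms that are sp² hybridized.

C1: sp3
C2: sp2 ✓
C3: sp2 ✓
C4: sp
C5: sp
C6: sp3
C7: sp
C8: sp
C9: sp
C10: sp
C11: sp3
C2, C3 → 2 sp2 carbons.

2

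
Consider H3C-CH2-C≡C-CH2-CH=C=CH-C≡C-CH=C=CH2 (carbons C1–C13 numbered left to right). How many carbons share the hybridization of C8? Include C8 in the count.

C8 is sp2 (one π bond).
C1: sp3
C2: sp3
C3: sp
C4: sp
C5: sp3
C6: sp2 ✓
C7: sp
C8: sp2 ✓
C9: sp
C10: sp
C11: sp2 ✓
C12: sp
C13: sp2 ✓
4 carbons are sp2.

4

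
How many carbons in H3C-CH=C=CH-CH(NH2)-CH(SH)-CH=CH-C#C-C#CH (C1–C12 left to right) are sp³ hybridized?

C1: sp3 ✓
C2: sp2
C3: sp
C4: sp2
C5: sp3 ✓
C6: sp3 ✓
C7: sp2
C8: sp2
C9: sp
C10: sp
C11: sp
C12: sp
C1, C5, C6 → 3 sp3 carbons.

3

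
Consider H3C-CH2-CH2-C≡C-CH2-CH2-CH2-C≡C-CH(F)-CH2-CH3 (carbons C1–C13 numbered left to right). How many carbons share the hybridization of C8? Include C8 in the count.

9

C8 is sp3 (only σ bonds).
C1: sp3 ✓
C2: sp3 ✓
C3: sp3 ✓
C4: sp
C5: sp
C6: sp3 ✓
C7: sp3 ✓
C8: sp3 ✓
C9: sp
C10: sp
C11: sp3 ✓
C12: sp3 ✓
C13: sp3 ✓
9 carbons are sp3.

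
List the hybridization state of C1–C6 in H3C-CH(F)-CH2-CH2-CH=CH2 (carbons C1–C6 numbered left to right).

C1 sp3, C2 sp3, C3 sp3, C4 sp3, C5 sp2, C6 sp2

C1: 4 σ bonds; 4 regions of electron density → sp3.
C2 carries 4 σ bonds, giving a steric number of 4, so it is sp3.
C3 is sp3: 4 σ bonds, 4 electron-density regions.
C4 is sp3: 4 σ bonds, 4 electron-density regions.
C5 is sp2: 3 σ bonds, plus one π bond, 3 electron-density regions.
C6 has 3 σ bonds, plus one π bond: steric number 3 → sp2.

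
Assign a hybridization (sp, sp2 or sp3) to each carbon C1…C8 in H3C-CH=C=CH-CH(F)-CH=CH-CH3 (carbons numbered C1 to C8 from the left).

C1 has 4 σ bonds: steric number 4 → sp3.
C2: 3 σ bonds, plus one π bond — 3 electron domains, sp2.
C3 has 2 σ bonds, plus two π bonds: steric number 2 → sp.
C4 — 3 σ bonds, plus one π bond. Steric number 3, so sp2.
C5 carries 4 σ bonds, giving a steric number of 4, so it is sp3.
C6: 3 σ bonds, plus one π bond — 3 electron domains, sp2.
C7 — 3 σ bonds, plus one π bond. Steric number 3, so sp2.
C8 (4 σ bonds) has steric number 4: sp3.

C1 sp3, C2 sp2, C3 sp, C4 sp2, C5 sp3, C6 sp2, C7 sp2, C8 sp3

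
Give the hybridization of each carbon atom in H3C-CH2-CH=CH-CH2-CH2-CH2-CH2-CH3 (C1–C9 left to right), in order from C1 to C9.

C1: 4 σ bonds — 4 electron domains, sp3.
C2 (4 σ bonds) has steric number 4: sp3.
C3: 3 σ bonds, plus one π bond; 3 regions of electron density → sp2.
C4: 3 σ bonds, plus one π bond — 3 electron domains, sp2.
C5 carries 4 σ bonds, giving a steric number of 4, so it is sp3.
C6 — 4 σ bonds. Steric number 4, so sp3.
C7: 4 σ bonds; 4 regions of electron density → sp3.
C8 — 4 σ bonds. Steric number 4, so sp3.
C9: 4 σ bonds; 4 regions of electron density → sp3.

C1 sp3, C2 sp3, C3 sp2, C4 sp2, C5 sp3, C6 sp3, C7 sp3, C8 sp3, C9 sp3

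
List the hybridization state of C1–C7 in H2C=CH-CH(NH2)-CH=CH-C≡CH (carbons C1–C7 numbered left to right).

C1 sp2, C2 sp2, C3 sp3, C4 sp2, C5 sp2, C6 sp, C7 sp

C1 carries 3 σ bonds, plus one π bond, giving a steric number of 3, so it is sp2.
C2 is sp2: 3 σ bonds, plus one π bond, 3 electron-density regions.
C3: 4 σ bonds; 4 regions of electron density → sp3.
C4 has 3 σ bonds, plus one π bond: steric number 3 → sp2.
C5 carries 3 σ bonds, plus one π bond, giving a steric number of 3, so it is sp2.
C6: 2 σ bonds, plus two π bonds; 2 regions of electron density → sp.
C7: 2 σ bonds, plus two π bonds; 2 regions of electron density → sp.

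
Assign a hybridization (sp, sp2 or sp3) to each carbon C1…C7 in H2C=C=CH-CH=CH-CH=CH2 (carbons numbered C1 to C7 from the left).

C1: 3 σ bonds, plus one π bond; 3 regions of electron density → sp2.
C2 — 2 σ bonds, plus two π bonds. Steric number 2, so sp.
C3 has 3 σ bonds, plus one π bond: steric number 3 → sp2.
C4 carries 3 σ bonds, plus one π bond, giving a steric number of 3, so it is sp2.
C5 carries 3 σ bonds, plus one π bond, giving a steric number of 3, so it is sp2.
C6 has 3 σ bonds, plus one π bond: steric number 3 → sp2.
C7 carries 3 σ bonds, plus one π bond, giving a steric number of 3, so it is sp2.

C1 sp2, C2 sp, C3 sp2, C4 sp2, C5 sp2, C6 sp2, C7 sp2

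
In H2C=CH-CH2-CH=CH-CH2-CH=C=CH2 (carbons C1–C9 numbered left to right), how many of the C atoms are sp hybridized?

C1: sp2
C2: sp2
C3: sp3
C4: sp2
C5: sp2
C6: sp3
C7: sp2
C8: sp ✓
C9: sp2
C8 → 1 sp carbon.

1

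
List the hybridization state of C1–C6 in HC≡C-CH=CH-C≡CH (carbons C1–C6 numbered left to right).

C1 has 2 σ bonds, plus two π bonds: steric number 2 → sp.
C2: 2 σ bonds, plus two π bonds — 2 electron domains, sp.
C3 is sp2: 3 σ bonds, plus one π bond, 3 electron-density regions.
C4: 3 σ bonds, plus one π bond; 3 regions of electron density → sp2.
C5: 2 σ bonds, plus two π bonds; 2 regions of electron density → sp.
C6 carries 2 σ bonds, plus two π bonds, giving a steric number of 2, so it is sp.

C1 sp, C2 sp, C3 sp2, C4 sp2, C5 sp, C6 sp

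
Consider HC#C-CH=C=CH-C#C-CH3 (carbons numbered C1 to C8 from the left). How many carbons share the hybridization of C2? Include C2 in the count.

5

C2 is sp (two π bonds).
C1: sp ✓
C2: sp ✓
C3: sp2
C4: sp ✓
C5: sp2
C6: sp ✓
C7: sp ✓
C8: sp3
5 carbons are sp.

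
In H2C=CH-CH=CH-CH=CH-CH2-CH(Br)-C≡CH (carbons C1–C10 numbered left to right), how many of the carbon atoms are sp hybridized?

2

C1: sp2
C2: sp2
C3: sp2
C4: sp2
C5: sp2
C6: sp2
C7: sp3
C8: sp3
C9: sp ✓
C10: sp ✓
C9, C10 → 2 sp carbons.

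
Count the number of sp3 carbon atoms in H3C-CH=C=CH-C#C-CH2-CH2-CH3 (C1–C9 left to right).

C1: sp3 ✓
C2: sp2
C3: sp
C4: sp2
C5: sp
C6: sp
C7: sp3 ✓
C8: sp3 ✓
C9: sp3 ✓
C1, C7, C8, C9 → 4 sp3 carbons.

4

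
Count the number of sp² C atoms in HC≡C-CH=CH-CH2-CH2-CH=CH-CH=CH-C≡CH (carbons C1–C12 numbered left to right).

6

C1: sp
C2: sp
C3: sp2 ✓
C4: sp2 ✓
C5: sp3
C6: sp3
C7: sp2 ✓
C8: sp2 ✓
C9: sp2 ✓
C10: sp2 ✓
C11: sp
C12: sp
C3, C4, C7, C8, C9, C10 → 6 sp2 carbons.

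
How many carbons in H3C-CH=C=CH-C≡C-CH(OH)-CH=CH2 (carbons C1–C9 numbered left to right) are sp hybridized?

3

C1: sp3
C2: sp2
C3: sp ✓
C4: sp2
C5: sp ✓
C6: sp ✓
C7: sp3
C8: sp2
C9: sp2
C3, C5, C6 → 3 sp carbons.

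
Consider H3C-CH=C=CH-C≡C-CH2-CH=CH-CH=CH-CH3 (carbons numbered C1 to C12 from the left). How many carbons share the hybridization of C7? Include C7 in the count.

3

C7 is sp3 (only σ bonds).
C1: sp3 ✓
C2: sp2
C3: sp
C4: sp2
C5: sp
C6: sp
C7: sp3 ✓
C8: sp2
C9: sp2
C10: sp2
C11: sp2
C12: sp3 ✓
3 carbons are sp3.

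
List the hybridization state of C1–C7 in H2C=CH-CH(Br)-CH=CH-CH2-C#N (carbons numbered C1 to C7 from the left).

C1 sp2, C2 sp2, C3 sp3, C4 sp2, C5 sp2, C6 sp3, C7 sp

C1: 3 σ bonds, plus one π bond; 3 regions of electron density → sp2.
C2 (3 σ bonds, plus one π bond) has steric number 3: sp2.
C3: 4 σ bonds; 4 regions of electron density → sp3.
C4 carries 3 σ bonds, plus one π bond, giving a steric number of 3, so it is sp2.
C5 — 3 σ bonds, plus one π bond. Steric number 3, so sp2.
C6 carries 4 σ bonds, giving a steric number of 4, so it is sp3.
C7 has 2 σ bonds, plus two π bonds: steric number 2 → sp.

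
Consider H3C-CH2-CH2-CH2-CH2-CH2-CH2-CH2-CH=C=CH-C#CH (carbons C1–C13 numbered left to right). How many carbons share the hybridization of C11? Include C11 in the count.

2

C11 is sp2 (one π bond).
C1: sp3
C2: sp3
C3: sp3
C4: sp3
C5: sp3
C6: sp3
C7: sp3
C8: sp3
C9: sp2 ✓
C10: sp
C11: sp2 ✓
C12: sp
C13: sp
2 carbons are sp2.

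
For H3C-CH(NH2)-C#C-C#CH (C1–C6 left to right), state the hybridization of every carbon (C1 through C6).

C1 sp3, C2 sp3, C3 sp, C4 sp, C5 sp, C6 sp

C1 — 4 σ bonds. Steric number 4, so sp3.
C2 has 4 σ bonds: steric number 4 → sp3.
C3 (2 σ bonds, plus two π bonds) has steric number 2: sp.
C4 (2 σ bonds, plus two π bonds) has steric number 2: sp.
C5 (2 σ bonds, plus two π bonds) has steric number 2: sp.
C6 carries 2 σ bonds, plus two π bonds, giving a steric number of 2, so it is sp.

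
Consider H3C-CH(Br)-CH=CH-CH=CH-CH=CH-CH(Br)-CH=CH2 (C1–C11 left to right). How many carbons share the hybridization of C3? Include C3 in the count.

C3 is sp2 (one π bond).
C1: sp3
C2: sp3
C3: sp2 ✓
C4: sp2 ✓
C5: sp2 ✓
C6: sp2 ✓
C7: sp2 ✓
C8: sp2 ✓
C9: sp3
C10: sp2 ✓
C11: sp2 ✓
8 carbons are sp2.

8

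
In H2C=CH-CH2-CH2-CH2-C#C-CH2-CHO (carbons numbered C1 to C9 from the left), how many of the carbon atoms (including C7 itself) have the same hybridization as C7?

2

C7 is sp (two π bonds).
C1: sp2
C2: sp2
C3: sp3
C4: sp3
C5: sp3
C6: sp ✓
C7: sp ✓
C8: sp3
C9: sp2
2 carbons are sp.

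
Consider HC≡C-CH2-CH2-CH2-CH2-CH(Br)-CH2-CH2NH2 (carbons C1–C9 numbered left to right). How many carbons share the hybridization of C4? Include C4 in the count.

7

C4 is sp3 (only σ bonds).
C1: sp
C2: sp
C3: sp3 ✓
C4: sp3 ✓
C5: sp3 ✓
C6: sp3 ✓
C7: sp3 ✓
C8: sp3 ✓
C9: sp3 ✓
7 carbons are sp3.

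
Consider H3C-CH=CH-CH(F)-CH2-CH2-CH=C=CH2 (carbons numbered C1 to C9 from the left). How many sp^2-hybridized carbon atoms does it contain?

4

C1: sp3
C2: sp2 ✓
C3: sp2 ✓
C4: sp3
C5: sp3
C6: sp3
C7: sp2 ✓
C8: sp
C9: sp2 ✓
C2, C3, C7, C9 → 4 sp2 carbons.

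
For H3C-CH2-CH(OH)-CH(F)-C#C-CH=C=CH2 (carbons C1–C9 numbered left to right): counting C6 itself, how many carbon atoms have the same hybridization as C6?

3

C6 is sp (two π bonds).
C1: sp3
C2: sp3
C3: sp3
C4: sp3
C5: sp ✓
C6: sp ✓
C7: sp2
C8: sp ✓
C9: sp2
3 carbons are sp.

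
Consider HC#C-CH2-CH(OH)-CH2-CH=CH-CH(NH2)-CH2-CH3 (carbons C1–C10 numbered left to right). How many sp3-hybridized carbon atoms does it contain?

C1: sp
C2: sp
C3: sp3 ✓
C4: sp3 ✓
C5: sp3 ✓
C6: sp2
C7: sp2
C8: sp3 ✓
C9: sp3 ✓
C10: sp3 ✓
C3, C4, C5, C8, C9, C10 → 6 sp3 carbons.

6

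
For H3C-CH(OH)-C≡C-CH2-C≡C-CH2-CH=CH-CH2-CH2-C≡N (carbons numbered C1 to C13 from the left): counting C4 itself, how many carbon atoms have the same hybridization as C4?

C4 is sp (two π bonds).
C1: sp3
C2: sp3
C3: sp ✓
C4: sp ✓
C5: sp3
C6: sp ✓
C7: sp ✓
C8: sp3
C9: sp2
C10: sp2
C11: sp3
C12: sp3
C13: sp ✓
5 carbons are sp.

5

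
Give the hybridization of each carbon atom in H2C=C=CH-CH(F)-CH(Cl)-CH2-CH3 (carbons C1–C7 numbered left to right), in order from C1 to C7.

C1 carries 3 σ bonds, plus one π bond, giving a steric number of 3, so it is sp2.
C2 is sp: 2 σ bonds, plus two π bonds, 2 electron-density regions.
C3 is sp2: 3 σ bonds, plus one π bond, 3 electron-density regions.
C4: 4 σ bonds; 4 regions of electron density → sp3.
C5 is sp3: 4 σ bonds, 4 electron-density regions.
C6 carries 4 σ bonds, giving a steric number of 4, so it is sp3.
C7 (4 σ bonds) has steric number 4: sp3.

C1 sp2, C2 sp, C3 sp2, C4 sp3, C5 sp3, C6 sp3, C7 sp3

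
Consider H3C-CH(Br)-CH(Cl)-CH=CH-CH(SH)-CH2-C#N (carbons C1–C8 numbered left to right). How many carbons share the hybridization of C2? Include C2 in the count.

5

C2 is sp3 (only σ bonds).
C1: sp3 ✓
C2: sp3 ✓
C3: sp3 ✓
C4: sp2
C5: sp2
C6: sp3 ✓
C7: sp3 ✓
C8: sp
5 carbons are sp3.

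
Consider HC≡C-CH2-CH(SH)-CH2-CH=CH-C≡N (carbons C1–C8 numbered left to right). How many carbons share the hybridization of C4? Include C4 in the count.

C4 is sp3 (only σ bonds).
C1: sp
C2: sp
C3: sp3 ✓
C4: sp3 ✓
C5: sp3 ✓
C6: sp2
C7: sp2
C8: sp
3 carbons are sp3.

3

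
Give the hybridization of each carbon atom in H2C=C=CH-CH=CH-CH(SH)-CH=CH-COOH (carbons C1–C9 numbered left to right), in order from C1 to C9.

C1 sp2, C2 sp, C3 sp2, C4 sp2, C5 sp2, C6 sp3, C7 sp2, C8 sp2, C9 sp2

C1: 3 σ bonds, plus one π bond; 3 regions of electron density → sp2.
C2 (2 σ bonds, plus two π bonds) has steric number 2: sp.
C3: 3 σ bonds, plus one π bond; 3 regions of electron density → sp2.
C4 is sp2: 3 σ bonds, plus one π bond, 3 electron-density regions.
C5 is sp2: 3 σ bonds, plus one π bond, 3 electron-density regions.
C6 has 4 σ bonds: steric number 4 → sp3.
C7: 3 σ bonds, plus one π bond; 3 regions of electron density → sp2.
C8: 3 σ bonds, plus one π bond; 3 regions of electron density → sp2.
C9 has 3 σ bonds, plus one π bond: steric number 3 → sp2.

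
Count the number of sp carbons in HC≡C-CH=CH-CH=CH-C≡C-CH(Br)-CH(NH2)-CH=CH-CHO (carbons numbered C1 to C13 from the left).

4

C1: sp ✓
C2: sp ✓
C3: sp2
C4: sp2
C5: sp2
C6: sp2
C7: sp ✓
C8: sp ✓
C9: sp3
C10: sp3
C11: sp2
C12: sp2
C13: sp2
C1, C2, C7, C8 → 4 sp carbons.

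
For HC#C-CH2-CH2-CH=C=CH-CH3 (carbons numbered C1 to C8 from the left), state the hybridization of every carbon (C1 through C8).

C1 sp, C2 sp, C3 sp3, C4 sp3, C5 sp2, C6 sp, C7 sp2, C8 sp3

C1 — 2 σ bonds, plus two π bonds. Steric number 2, so sp.
C2 (2 σ bonds, plus two π bonds) has steric number 2: sp.
C3 is sp3: 4 σ bonds, 4 electron-density regions.
C4 (4 σ bonds) has steric number 4: sp3.
C5 carries 3 σ bonds, plus one π bond, giving a steric number of 3, so it is sp2.
C6: 2 σ bonds, plus two π bonds — 2 electron domains, sp.
C7 carries 3 σ bonds, plus one π bond, giving a steric number of 3, so it is sp2.
C8 has 4 σ bonds: steric number 4 → sp3.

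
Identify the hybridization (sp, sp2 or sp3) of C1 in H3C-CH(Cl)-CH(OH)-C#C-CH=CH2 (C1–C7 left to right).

C1 — 4 σ bonds. Steric number 4, so sp3.

sp3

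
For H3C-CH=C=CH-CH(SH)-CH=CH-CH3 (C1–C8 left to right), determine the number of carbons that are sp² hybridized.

C1: sp3
C2: sp2 ✓
C3: sp
C4: sp2 ✓
C5: sp3
C6: sp2 ✓
C7: sp2 ✓
C8: sp3
C2, C4, C6, C7 → 4 sp2 carbons.

4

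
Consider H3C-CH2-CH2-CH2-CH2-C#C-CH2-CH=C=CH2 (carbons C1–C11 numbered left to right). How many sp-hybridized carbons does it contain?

3

C1: sp3
C2: sp3
C3: sp3
C4: sp3
C5: sp3
C6: sp ✓
C7: sp ✓
C8: sp3
C9: sp2
C10: sp ✓
C11: sp2
C6, C7, C10 → 3 sp carbons.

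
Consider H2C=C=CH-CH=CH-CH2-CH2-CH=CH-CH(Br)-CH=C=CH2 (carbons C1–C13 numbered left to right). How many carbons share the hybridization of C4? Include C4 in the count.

C4 is sp2 (one π bond).
C1: sp2 ✓
C2: sp
C3: sp2 ✓
C4: sp2 ✓
C5: sp2 ✓
C6: sp3
C7: sp3
C8: sp2 ✓
C9: sp2 ✓
C10: sp3
C11: sp2 ✓
C12: sp
C13: sp2 ✓
8 carbons are sp2.

8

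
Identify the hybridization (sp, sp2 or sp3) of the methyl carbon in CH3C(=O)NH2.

sp3

The methyl carbon has 4 σ bonds: steric number 4 → sp3.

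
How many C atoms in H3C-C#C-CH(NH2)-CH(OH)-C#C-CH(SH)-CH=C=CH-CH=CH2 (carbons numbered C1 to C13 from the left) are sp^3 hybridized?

C1: sp3 ✓
C2: sp
C3: sp
C4: sp3 ✓
C5: sp3 ✓
C6: sp
C7: sp
C8: sp3 ✓
C9: sp2
C10: sp
C11: sp2
C12: sp2
C13: sp2
C1, C4, C5, C8 → 4 sp3 carbons.

4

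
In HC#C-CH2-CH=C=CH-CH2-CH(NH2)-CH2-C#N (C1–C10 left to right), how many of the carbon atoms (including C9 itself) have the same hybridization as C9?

C9 is sp3 (only σ bonds).
C1: sp
C2: sp
C3: sp3 ✓
C4: sp2
C5: sp
C6: sp2
C7: sp3 ✓
C8: sp3 ✓
C9: sp3 ✓
C10: sp
4 carbons are sp3.

4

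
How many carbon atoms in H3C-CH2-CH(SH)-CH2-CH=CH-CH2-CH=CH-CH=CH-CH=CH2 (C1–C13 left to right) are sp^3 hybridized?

5

C1: sp3 ✓
C2: sp3 ✓
C3: sp3 ✓
C4: sp3 ✓
C5: sp2
C6: sp2
C7: sp3 ✓
C8: sp2
C9: sp2
C10: sp2
C11: sp2
C12: sp2
C13: sp2
C1, C2, C3, C4, C7 → 5 sp3 carbons.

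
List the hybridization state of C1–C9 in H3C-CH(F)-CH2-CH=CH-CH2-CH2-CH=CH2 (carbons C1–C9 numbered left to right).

C1 — 4 σ bonds. Steric number 4, so sp3.
C2 is sp3: 4 σ bonds, 4 electron-density regions.
C3 is sp3: 4 σ bonds, 4 electron-density regions.
C4 has 3 σ bonds, plus one π bond: steric number 3 → sp2.
C5 — 3 σ bonds, plus one π bond. Steric number 3, so sp2.
C6 carries 4 σ bonds, giving a steric number of 4, so it is sp3.
C7 has 4 σ bonds: steric number 4 → sp3.
C8 is sp2: 3 σ bonds, plus one π bond, 3 electron-density regions.
C9 has 3 σ bonds, plus one π bond: steric number 3 → sp2.

C1 sp3, C2 sp3, C3 sp3, C4 sp2, C5 sp2, C6 sp3, C7 sp3, C8 sp2, C9 sp2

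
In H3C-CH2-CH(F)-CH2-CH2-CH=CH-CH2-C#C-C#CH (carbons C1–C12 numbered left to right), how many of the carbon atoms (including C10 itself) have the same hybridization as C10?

C10 is sp (two π bonds).
C1: sp3
C2: sp3
C3: sp3
C4: sp3
C5: sp3
C6: sp2
C7: sp2
C8: sp3
C9: sp ✓
C10: sp ✓
C11: sp ✓
C12: sp ✓
4 carbons are sp.

4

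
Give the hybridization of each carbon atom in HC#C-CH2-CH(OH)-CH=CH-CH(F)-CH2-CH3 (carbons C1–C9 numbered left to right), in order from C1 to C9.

C1 sp, C2 sp, C3 sp3, C4 sp3, C5 sp2, C6 sp2, C7 sp3, C8 sp3, C9 sp3

C1 — 2 σ bonds, plus two π bonds. Steric number 2, so sp.
C2 — 2 σ bonds, plus two π bonds. Steric number 2, so sp.
C3 — 4 σ bonds. Steric number 4, so sp3.
C4: 4 σ bonds; 4 regions of electron density → sp3.
C5 (3 σ bonds, plus one π bond) has steric number 3: sp2.
C6 is sp2: 3 σ bonds, plus one π bond, 3 electron-density regions.
C7: 4 σ bonds — 4 electron domains, sp3.
C8 — 4 σ bonds. Steric number 4, so sp3.
C9: 4 σ bonds; 4 regions of electron density → sp3.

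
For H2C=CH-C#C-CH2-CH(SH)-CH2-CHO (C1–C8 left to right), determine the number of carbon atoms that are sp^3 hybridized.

C1: sp2
C2: sp2
C3: sp
C4: sp
C5: sp3 ✓
C6: sp3 ✓
C7: sp3 ✓
C8: sp2
C5, C6, C7 → 3 sp3 carbons.

3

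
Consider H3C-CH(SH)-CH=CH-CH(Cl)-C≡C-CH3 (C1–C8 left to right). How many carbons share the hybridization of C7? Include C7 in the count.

C7 is sp (two π bonds).
C1: sp3
C2: sp3
C3: sp2
C4: sp2
C5: sp3
C6: sp ✓
C7: sp ✓
C8: sp3
2 carbons are sp.

2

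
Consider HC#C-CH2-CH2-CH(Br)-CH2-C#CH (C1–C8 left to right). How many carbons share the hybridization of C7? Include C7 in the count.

C7 is sp (two π bonds).
C1: sp ✓
C2: sp ✓
C3: sp3
C4: sp3
C5: sp3
C6: sp3
C7: sp ✓
C8: sp ✓
4 carbons are sp.

4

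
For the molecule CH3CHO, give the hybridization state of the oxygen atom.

sp2

The oxygen atom — 1 σ bond and 2 lone pairs, plus one π bond. Steric number 3, so sp2.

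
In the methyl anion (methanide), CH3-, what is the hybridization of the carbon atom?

Three σ bonds + one lone pair = steric number 4 → sp3, pyramidal.

sp3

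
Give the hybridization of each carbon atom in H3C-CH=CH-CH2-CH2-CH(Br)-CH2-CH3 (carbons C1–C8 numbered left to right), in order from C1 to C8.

C1 is sp3: 4 σ bonds, 4 electron-density regions.
C2 carries 3 σ bonds, plus one π bond, giving a steric number of 3, so it is sp2.
C3 has 3 σ bonds, plus one π bond: steric number 3 → sp2.
C4: 4 σ bonds; 4 regions of electron density → sp3.
C5 — 4 σ bonds. Steric number 4, so sp3.
C6 is sp3: 4 σ bonds, 4 electron-density regions.
C7 is sp3: 4 σ bonds, 4 electron-density regions.
C8 — 4 σ bonds. Steric number 4, so sp3.

C1 sp3, C2 sp2, C3 sp2, C4 sp3, C5 sp3, C6 sp3, C7 sp3, C8 sp3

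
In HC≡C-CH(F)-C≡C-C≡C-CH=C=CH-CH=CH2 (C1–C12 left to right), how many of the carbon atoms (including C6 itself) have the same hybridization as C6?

7

C6 is sp (two π bonds).
C1: sp ✓
C2: sp ✓
C3: sp3
C4: sp ✓
C5: sp ✓
C6: sp ✓
C7: sp ✓
C8: sp2
C9: sp ✓
C10: sp2
C11: sp2
C12: sp2
7 carbons are sp.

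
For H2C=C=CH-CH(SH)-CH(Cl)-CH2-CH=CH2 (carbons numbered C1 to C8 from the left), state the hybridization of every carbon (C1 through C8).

C1 sp2, C2 sp, C3 sp2, C4 sp3, C5 sp3, C6 sp3, C7 sp2, C8 sp2

C1 has 3 σ bonds, plus one π bond: steric number 3 → sp2.
C2 has 2 σ bonds, plus two π bonds: steric number 2 → sp.
C3: 3 σ bonds, plus one π bond — 3 electron domains, sp2.
C4 is sp3: 4 σ bonds, 4 electron-density regions.
C5 — 4 σ bonds. Steric number 4, so sp3.
C6 — 4 σ bonds. Steric number 4, so sp3.
C7 — 3 σ bonds, plus one π bond. Steric number 3, so sp2.
C8 is sp2: 3 σ bonds, plus one π bond, 3 electron-density regions.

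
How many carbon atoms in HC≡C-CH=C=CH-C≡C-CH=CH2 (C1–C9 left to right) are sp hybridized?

5

C1: sp ✓
C2: sp ✓
C3: sp2
C4: sp ✓
C5: sp2
C6: sp ✓
C7: sp ✓
C8: sp2
C9: sp2
C1, C2, C4, C6, C7 → 5 sp carbons.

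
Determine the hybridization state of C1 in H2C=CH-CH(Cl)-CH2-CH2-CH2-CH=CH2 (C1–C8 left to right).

sp^2

C1: 3 σ bonds, plus one π bond; 3 regions of electron density → sp2.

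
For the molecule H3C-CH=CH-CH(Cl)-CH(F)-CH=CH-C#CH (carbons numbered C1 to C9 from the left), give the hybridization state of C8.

C8: 2 σ bonds, plus two π bonds — 2 electron domains, sp.

sp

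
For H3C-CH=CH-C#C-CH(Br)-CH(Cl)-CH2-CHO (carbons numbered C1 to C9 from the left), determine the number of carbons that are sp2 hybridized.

C1: sp3
C2: sp2 ✓
C3: sp2 ✓
C4: sp
C5: sp
C6: sp3
C7: sp3
C8: sp3
C9: sp2 ✓
C2, C3, C9 → 3 sp2 carbons.

3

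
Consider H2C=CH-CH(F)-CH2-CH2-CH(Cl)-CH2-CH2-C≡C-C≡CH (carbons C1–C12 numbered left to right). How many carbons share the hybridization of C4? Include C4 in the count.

C4 is sp3 (only σ bonds).
C1: sp2
C2: sp2
C3: sp3 ✓
C4: sp3 ✓
C5: sp3 ✓
C6: sp3 ✓
C7: sp3 ✓
C8: sp3 ✓
C9: sp
C10: sp
C11: sp
C12: sp
6 carbons are sp3.

6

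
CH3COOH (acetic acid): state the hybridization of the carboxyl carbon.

The carboxyl carbon has 3 σ bonds, plus one π bond: steric number 3 → sp2.

sp^2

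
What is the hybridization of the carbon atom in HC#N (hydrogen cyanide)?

sp

The carbon atom (2 σ bonds, plus two π bonds) has steric number 2: sp.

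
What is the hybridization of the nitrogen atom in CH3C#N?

N has one σ bond and one lone pair: steric number 2 → sp.

sp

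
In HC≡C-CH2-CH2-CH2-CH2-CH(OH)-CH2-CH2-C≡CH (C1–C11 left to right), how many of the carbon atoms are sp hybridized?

4

C1: sp ✓
C2: sp ✓
C3: sp3
C4: sp3
C5: sp3
C6: sp3
C7: sp3
C8: sp3
C9: sp3
C10: sp ✓
C11: sp ✓
C1, C2, C10, C11 → 4 sp carbons.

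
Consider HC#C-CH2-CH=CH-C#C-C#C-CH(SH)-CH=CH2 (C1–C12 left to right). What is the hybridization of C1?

C1: 2 σ bonds, plus two π bonds; 2 regions of electron density → sp.

sp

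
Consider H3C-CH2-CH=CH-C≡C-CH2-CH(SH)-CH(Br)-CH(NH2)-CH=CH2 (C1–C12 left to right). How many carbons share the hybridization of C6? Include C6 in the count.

C6 is sp (two π bonds).
C1: sp3
C2: sp3
C3: sp2
C4: sp2
C5: sp ✓
C6: sp ✓
C7: sp3
C8: sp3
C9: sp3
C10: sp3
C11: sp2
C12: sp2
2 carbons are sp.

2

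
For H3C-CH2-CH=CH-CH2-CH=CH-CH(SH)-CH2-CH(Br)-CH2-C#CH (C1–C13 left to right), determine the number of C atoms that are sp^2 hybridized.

C1: sp3
C2: sp3
C3: sp2 ✓
C4: sp2 ✓
C5: sp3
C6: sp2 ✓
C7: sp2 ✓
C8: sp3
C9: sp3
C10: sp3
C11: sp3
C12: sp
C13: sp
C3, C4, C6, C7 → 4 sp2 carbons.

4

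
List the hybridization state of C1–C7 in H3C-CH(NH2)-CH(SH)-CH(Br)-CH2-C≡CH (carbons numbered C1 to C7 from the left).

C1 sp3, C2 sp3, C3 sp3, C4 sp3, C5 sp3, C6 sp, C7 sp

C1 has 4 σ bonds: steric number 4 → sp3.
C2 is sp3: 4 σ bonds, 4 electron-density regions.
C3: 4 σ bonds — 4 electron domains, sp3.
C4 (4 σ bonds) has steric number 4: sp3.
C5 carries 4 σ bonds, giving a steric number of 4, so it is sp3.
C6: 2 σ bonds, plus two π bonds — 2 electron domains, sp.
C7: 2 σ bonds, plus two π bonds; 2 regions of electron density → sp.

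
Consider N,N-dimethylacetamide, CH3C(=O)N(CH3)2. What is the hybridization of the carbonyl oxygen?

sp2

The carbonyl oxygen — 1 σ bond and 2 lone pairs, plus one π bond. Steric number 3, so sp2.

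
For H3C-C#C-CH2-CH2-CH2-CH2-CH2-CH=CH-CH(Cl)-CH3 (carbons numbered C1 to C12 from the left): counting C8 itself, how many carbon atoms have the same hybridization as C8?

C8 is sp3 (only σ bonds).
C1: sp3 ✓
C2: sp
C3: sp
C4: sp3 ✓
C5: sp3 ✓
C6: sp3 ✓
C7: sp3 ✓
C8: sp3 ✓
C9: sp2
C10: sp2
C11: sp3 ✓
C12: sp3 ✓
8 carbons are sp3.

8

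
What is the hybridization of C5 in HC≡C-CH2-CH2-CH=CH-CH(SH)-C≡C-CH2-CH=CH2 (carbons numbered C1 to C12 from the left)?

sp^2

C5 carries 3 σ bonds, plus one π bond, giving a steric number of 3, so it is sp2.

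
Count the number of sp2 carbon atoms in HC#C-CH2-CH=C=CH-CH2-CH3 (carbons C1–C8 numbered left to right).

2

C1: sp
C2: sp
C3: sp3
C4: sp2 ✓
C5: sp
C6: sp2 ✓
C7: sp3
C8: sp3
C4, C6 → 2 sp2 carbons.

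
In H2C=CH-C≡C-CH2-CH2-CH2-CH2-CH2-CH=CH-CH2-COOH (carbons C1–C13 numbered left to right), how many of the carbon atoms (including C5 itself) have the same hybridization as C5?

C5 is sp3 (only σ bonds).
C1: sp2
C2: sp2
C3: sp
C4: sp
C5: sp3 ✓
C6: sp3 ✓
C7: sp3 ✓
C8: sp3 ✓
C9: sp3 ✓
C10: sp2
C11: sp2
C12: sp3 ✓
C13: sp2
6 carbons are sp3.

6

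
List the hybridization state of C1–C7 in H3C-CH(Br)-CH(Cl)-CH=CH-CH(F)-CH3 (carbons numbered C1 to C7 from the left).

C1 sp3, C2 sp3, C3 sp3, C4 sp2, C5 sp2, C6 sp3, C7 sp3

C1 has 4 σ bonds: steric number 4 → sp3.
C2 (4 σ bonds) has steric number 4: sp3.
C3 — 4 σ bonds. Steric number 4, so sp3.
C4 is sp2: 3 σ bonds, plus one π bond, 3 electron-density regions.
C5 — 3 σ bonds, plus one π bond. Steric number 3, so sp2.
C6: 4 σ bonds — 4 electron domains, sp3.
C7 (4 σ bonds) has steric number 4: sp3.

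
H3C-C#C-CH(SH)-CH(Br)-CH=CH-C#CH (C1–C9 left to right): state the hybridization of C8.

sp

C8: 2 σ bonds, plus two π bonds; 2 regions of electron density → sp.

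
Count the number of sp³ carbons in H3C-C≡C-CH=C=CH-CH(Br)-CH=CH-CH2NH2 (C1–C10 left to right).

C1: sp3 ✓
C2: sp
C3: sp
C4: sp2
C5: sp
C6: sp2
C7: sp3 ✓
C8: sp2
C9: sp2
C10: sp3 ✓
C1, C7, C10 → 3 sp3 carbons.

3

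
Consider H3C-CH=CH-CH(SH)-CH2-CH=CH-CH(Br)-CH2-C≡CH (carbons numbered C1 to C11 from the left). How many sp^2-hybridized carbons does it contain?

C1: sp3
C2: sp2 ✓
C3: sp2 ✓
C4: sp3
C5: sp3
C6: sp2 ✓
C7: sp2 ✓
C8: sp3
C9: sp3
C10: sp
C11: sp
C2, C3, C6, C7 → 4 sp2 carbons.

4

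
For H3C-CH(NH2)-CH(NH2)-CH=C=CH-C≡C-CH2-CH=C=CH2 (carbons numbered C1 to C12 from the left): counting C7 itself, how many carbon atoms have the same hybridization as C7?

C7 is sp (two π bonds).
C1: sp3
C2: sp3
C3: sp3
C4: sp2
C5: sp ✓
C6: sp2
C7: sp ✓
C8: sp ✓
C9: sp3
C10: sp2
C11: sp ✓
C12: sp2
4 carbons are sp.

4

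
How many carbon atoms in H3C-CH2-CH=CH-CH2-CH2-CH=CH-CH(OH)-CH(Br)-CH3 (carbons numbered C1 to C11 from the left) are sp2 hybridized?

4

C1: sp3
C2: sp3
C3: sp2 ✓
C4: sp2 ✓
C5: sp3
C6: sp3
C7: sp2 ✓
C8: sp2 ✓
C9: sp3
C10: sp3
C11: sp3
C3, C4, C7, C8 → 4 sp2 carbons.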